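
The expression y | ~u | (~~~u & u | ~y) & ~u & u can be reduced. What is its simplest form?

y | ~u | (~~~u & u | ~y) & ~u & u
= y | ~u | (~u & u | ~y) & ~u & u   — double negation
= y | ~u | ~u & u   — absorption
= y | ~u   — complement / identity

y | ~u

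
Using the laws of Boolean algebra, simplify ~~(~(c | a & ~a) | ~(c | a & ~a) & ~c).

~c

~~(~(c | a & ~a) | ~(c | a & ~a) & ~c)
= ~~~(c | a & ~a)   [absorption]
= ~~~c   [complement / identity]
= ~c   [double negation]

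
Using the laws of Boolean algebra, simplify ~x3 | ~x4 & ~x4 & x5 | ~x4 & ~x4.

~x3 | ~x4

~x3 | ~x4 & ~x4 & x5 | ~x4 & ~x4
= ~x3 | ~x4 & ~x4   [absorption]
= ~x3 | ~x4   [idempotence]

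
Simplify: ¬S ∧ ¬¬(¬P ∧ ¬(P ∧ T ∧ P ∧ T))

¬S ∧ ¬P

¬S ∧ ¬¬(¬P ∧ ¬(P ∧ T ∧ P ∧ T))
= ¬S ∧ ¬(P ∨ P ∧ T ∧ P ∧ T)   [De Morgan]
= ¬S ∧ ¬(P ∨ P ∧ T)   [idempotence]
= ¬S ∧ ¬P   [absorption]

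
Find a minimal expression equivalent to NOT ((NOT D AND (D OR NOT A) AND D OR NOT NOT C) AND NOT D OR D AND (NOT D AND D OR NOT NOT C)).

NOT ((NOT D AND (D OR NOT A) AND D OR NOT NOT C) AND NOT D OR D AND (NOT D AND D OR NOT NOT C))
= NOT ((NOT D AND D OR NOT NOT C) AND NOT D OR D AND (NOT D AND D OR NOT NOT C))   — absorption
= NOT (NOT D AND D OR NOT NOT C)   — distribution
= NOT NOT NOT C   — complement / identity
= NOT C   — double negation

NOT C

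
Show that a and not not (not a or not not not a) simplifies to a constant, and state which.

False

a and not not (not a or not not not a)
= a and (not a or not not not a)   — double negation
= a and (not a or not a)   — double negation
= a and not a   — idempotence
= False   — complement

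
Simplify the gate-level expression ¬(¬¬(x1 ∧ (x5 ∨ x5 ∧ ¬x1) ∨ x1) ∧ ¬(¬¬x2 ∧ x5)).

¬x1 ∨ x2 ∧ x5

¬(¬¬(x1 ∧ (x5 ∨ x5 ∧ ¬x1) ∨ x1) ∧ ¬(¬¬x2 ∧ x5))
= ¬(¬¬(x1 ∧ x5 ∨ x1) ∧ ¬(¬¬x2 ∧ x5))   (absorption)
= ¬(¬¬(x1 ∧ x5 ∨ x1) ∧ ¬(x2 ∧ x5))   (double negation)
= ¬(x1 ∧ x5 ∨ x1) ∨ x2 ∧ x5   (De Morgan)
= ¬x1 ∨ x2 ∧ x5   (absorption)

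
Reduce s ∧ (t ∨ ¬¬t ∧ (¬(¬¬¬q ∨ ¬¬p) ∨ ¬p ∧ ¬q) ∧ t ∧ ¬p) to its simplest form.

s ∧ t

s ∧ (t ∨ ¬¬t ∧ (¬(¬¬¬q ∨ ¬¬p) ∨ ¬p ∧ ¬q) ∧ t ∧ ¬p)
= s ∧ (t ∨ ¬¬t ∧ (¬¬q ∧ ¬p ∨ ¬p ∧ ¬q) ∧ t ∧ ¬p)   [De Morgan]
= s ∧ (t ∨ ¬¬t ∧ (q ∧ ¬p ∨ ¬p ∧ ¬q) ∧ t ∧ ¬p)   [double negation]
= s ∧ (t ∨ t ∧ (q ∧ ¬p ∨ ¬p ∧ ¬q) ∧ t ∧ ¬p)   [double negation]
= s ∧ (t ∨ t ∧ ¬p ∧ t ∧ ¬p)   [distribution]
= s ∧ (t ∨ t ∧ ¬p)   [idempotence]
= s ∧ t   [absorption]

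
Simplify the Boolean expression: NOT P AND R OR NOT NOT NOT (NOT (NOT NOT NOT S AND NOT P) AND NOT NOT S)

NOT P AND R OR NOT NOT NOT (NOT (NOT NOT NOT S AND NOT P) AND NOT NOT S)
= NOT P AND R OR NOT NOT NOT ((NOT NOT S OR P) AND NOT NOT S)
= NOT P AND R OR NOT NOT NOT NOT NOT S
= NOT P AND R OR NOT NOT NOT S
= NOT P AND R OR NOT S

NOT P AND R OR NOT S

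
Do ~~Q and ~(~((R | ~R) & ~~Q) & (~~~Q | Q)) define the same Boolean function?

Yes

E1: ~~Q
    = Q   — double negation
E2: ~(~((R | ~R) & ~~Q) & (~~~Q | Q))
    = ~(~((R | ~R) & ~~Q) & (~Q | Q))   — double negation
    = ~~((R | ~R) & ~~Q)   — complement / identity
    = (R | ~R) & ~~Q   — double negation
    = ~~Q   — complement / identity
    = Q   — double negation
Both reduce to Q, so they are equivalent.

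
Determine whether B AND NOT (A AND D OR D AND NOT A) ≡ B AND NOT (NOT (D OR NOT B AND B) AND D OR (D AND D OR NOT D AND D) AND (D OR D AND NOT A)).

Yes

E1: B AND NOT (A AND D OR D AND NOT A)
    = B AND NOT D   (distribution)
E2: B AND NOT (NOT (D OR NOT B AND B) AND D OR (D AND D OR NOT D AND D) AND (D OR D AND NOT A))
    = B AND NOT (NOT (D OR NOT B AND B) AND D OR (D AND D OR NOT D AND D) AND D)   (absorption)
    = B AND NOT (NOT D AND D OR (D AND D OR NOT D AND D) AND D)   (complement / identity)
    = B AND NOT (NOT D AND D OR D AND D)   (distribution)
    = B AND NOT D   (distribution)
Both reduce to B AND NOT D, so they are equivalent.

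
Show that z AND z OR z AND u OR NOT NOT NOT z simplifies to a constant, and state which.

z AND z OR z AND u OR NOT NOT NOT z
= z OR z AND u OR NOT NOT NOT z   [idempotence]
= z OR z AND u OR NOT z   [double negation]
= z OR NOT z   [absorption]
= TRUE   [complement]

TRUE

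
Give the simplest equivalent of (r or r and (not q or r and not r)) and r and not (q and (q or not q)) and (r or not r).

(r or r and (not q or r and not r)) and r and not (q and (q or not q)) and (r or not r)
= (r or r and not q) and r and not (q and (q or not q)) and (r or not r)   (complement / identity)
= r and r and not (q and (q or not q)) and (r or not r)   (absorption)
= r and r and not (q and (q or not q))   (complement / identity)
= r and r and not q   (complement / identity)
= r and not q   (idempotence)

r and not q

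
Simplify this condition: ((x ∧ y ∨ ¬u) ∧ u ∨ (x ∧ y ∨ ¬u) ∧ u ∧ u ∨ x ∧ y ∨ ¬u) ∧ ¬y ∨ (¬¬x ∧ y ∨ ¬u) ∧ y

x ∧ y ∨ ¬u

((x ∧ y ∨ ¬u) ∧ u ∨ (x ∧ y ∨ ¬u) ∧ u ∧ u ∨ x ∧ y ∨ ¬u) ∧ ¬y ∨ (¬¬x ∧ y ∨ ¬u) ∧ y
= ((x ∧ y ∨ ¬u) ∧ u ∨ x ∧ y ∨ ¬u) ∧ ¬y ∨ (¬¬x ∧ y ∨ ¬u) ∧ y
= ((x ∧ y ∨ ¬u) ∧ u ∨ x ∧ y ∨ ¬u) ∧ ¬y ∨ (x ∧ y ∨ ¬u) ∧ y
= (x ∧ y ∨ ¬u) ∧ ¬y ∨ (x ∧ y ∨ ¬u) ∧ y
= x ∧ y ∨ ¬u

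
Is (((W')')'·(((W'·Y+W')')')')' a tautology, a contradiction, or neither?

tautology

(((W')')'·(((W'·Y+W')')')')'
= (W'·(((W'·Y+W')')')')'   — double negation
= (W'·(((W')')')')'   — absorption
= (W'·(W')')'   — double negation
= W+W'   — De Morgan
= 1   — complement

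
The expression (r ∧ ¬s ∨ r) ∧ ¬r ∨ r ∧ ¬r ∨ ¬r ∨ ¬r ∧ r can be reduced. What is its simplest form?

(r ∧ ¬s ∨ r) ∧ ¬r ∨ r ∧ ¬r ∨ ¬r ∨ ¬r ∧ r
= r ∧ ¬r ∨ r ∧ ¬r ∨ ¬r ∨ ¬r ∧ r   — absorption
= r ∧ ¬r ∨ r ∧ ¬r ∨ ¬r   — complement / identity
= r ∧ ¬r ∨ ¬r   — complement / identity
= ¬r   — complement / identity

¬r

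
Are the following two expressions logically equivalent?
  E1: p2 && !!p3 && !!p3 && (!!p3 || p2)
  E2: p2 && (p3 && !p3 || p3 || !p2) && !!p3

E1: p2 && !!p3 && !!p3 && (!!p3 || p2)
    = p2 && !!p3 && (!!p3 || p2)   — idempotence
    = p2 && !!p3   — absorption
    = p2 && p3   — double negation
E2: p2 && (p3 && !p3 || p3 || !p2) && !!p3
    = p2 && (p3 && !p3 || p3 || !p2) && p3   — double negation
    = p2 && (p3 || !p2) && p3   — complement / identity
    = p2 && p3   — absorption
Both reduce to p2 && p3, so they are equivalent.

Yes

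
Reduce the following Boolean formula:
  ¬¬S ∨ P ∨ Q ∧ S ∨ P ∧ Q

¬¬S ∨ P ∨ Q ∧ S ∨ P ∧ Q
= ¬¬S ∨ P ∨ (S ∨ P) ∧ Q   — distribution
= S ∨ P ∨ (S ∨ P) ∧ Q   — double negation
= S ∨ P   — absorption

S ∨ P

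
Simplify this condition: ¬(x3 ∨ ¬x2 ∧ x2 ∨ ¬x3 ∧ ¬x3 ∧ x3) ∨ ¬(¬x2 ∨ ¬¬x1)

¬x3 ∨ x2 ∧ ¬x1

¬(x3 ∨ ¬x2 ∧ x2 ∨ ¬x3 ∧ ¬x3 ∧ x3) ∨ ¬(¬x2 ∨ ¬¬x1)
= ¬(x3 ∨ ¬x3 ∧ ¬x3 ∧ x3) ∨ ¬(¬x2 ∨ ¬¬x1)   — complement / identity
= ¬(x3 ∨ ¬x3 ∧ x3) ∨ ¬(¬x2 ∨ ¬¬x1)   — idempotence
= ¬(x3 ∨ ¬x3 ∧ x3) ∨ x2 ∧ ¬x1   — De Morgan
= ¬x3 ∨ x2 ∧ ¬x1   — complement / identity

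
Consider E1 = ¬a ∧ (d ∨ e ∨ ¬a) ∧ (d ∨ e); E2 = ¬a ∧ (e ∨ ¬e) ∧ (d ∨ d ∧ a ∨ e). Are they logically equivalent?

Yes

E1: ¬a ∧ (d ∨ e ∨ ¬a) ∧ (d ∨ e)
    = ¬a ∧ (d ∨ e)   (absorption)
E2: ¬a ∧ (e ∨ ¬e) ∧ (d ∨ d ∧ a ∨ e)
    = ¬a ∧ (d ∨ d ∧ a ∨ e)   (complement / identity)
    = ¬a ∧ (d ∨ e)   (absorption)
Both reduce to ¬a ∧ (d ∨ e), so they are equivalent.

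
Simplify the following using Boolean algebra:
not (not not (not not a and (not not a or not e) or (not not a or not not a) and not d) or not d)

not (not not (not not a and (not not a or not e) or (not not a or not not a) and not d) or not d)
= not (not not (not not a or (not not a or not not a) and not d) or not d)
= not (not not (not not a or not not a and not d) or not d)
= not (not not a or not not a and not d) and d
= not not not a and d
= not a and d

not a and d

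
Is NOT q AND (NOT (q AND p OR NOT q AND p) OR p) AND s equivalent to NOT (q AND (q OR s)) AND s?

Yes

E1: NOT q AND (NOT (q AND p OR NOT q AND p) OR p) AND s
    = NOT q AND (NOT p OR p) AND s   (distribution)
    = NOT q AND s   (complement / identity)
E2: NOT (q AND (q OR s)) AND s
    = NOT q AND s   (absorption)
Both reduce to NOT q AND s, so they are equivalent.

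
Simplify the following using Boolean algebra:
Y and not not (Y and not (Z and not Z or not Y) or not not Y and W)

Y

Y and not not (Y and not (Z and not Z or not Y) or not not Y and W)
= Y and not not (Y and not not Y or not not Y and W)   [complement / identity]
= Y and not not (not not Y and (Y or W))   [distribution]
= Y and not not (Y and (Y or W))   [double negation]
= Y and Y and (Y or W)   [double negation]
= Y and Y   [absorption]
= Y   [idempotence]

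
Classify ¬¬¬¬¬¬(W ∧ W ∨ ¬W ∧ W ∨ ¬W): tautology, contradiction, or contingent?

¬¬¬¬¬¬(W ∧ W ∨ ¬W ∧ W ∨ ¬W)
= ¬¬¬¬¬¬(W ∨ ¬W)   (distribution)
= ¬¬¬¬(W ∨ ¬W)   (double negation)
= ¬¬(W ∨ ¬W)   (double negation)
= W ∨ ¬W   (double negation)
= True   (complement)

tautology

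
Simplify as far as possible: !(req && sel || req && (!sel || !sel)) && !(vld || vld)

!req && !vld

!(req && sel || req && (!sel || !sel)) && !(vld || vld)
= !(req && sel || req && !sel) && !(vld || vld)
= !req && !(vld || vld)
= !req && !vld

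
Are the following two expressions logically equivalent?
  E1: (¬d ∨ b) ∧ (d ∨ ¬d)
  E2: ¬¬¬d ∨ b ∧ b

E1: (¬d ∨ b) ∧ (d ∨ ¬d)
    = ¬d ∨ b   [complement / identity]
E2: ¬¬¬d ∨ b ∧ b
    = ¬¬¬d ∨ b   [idempotence]
    = ¬d ∨ b   [double negation]
Both reduce to ¬d ∨ b, so they are equivalent.

Yes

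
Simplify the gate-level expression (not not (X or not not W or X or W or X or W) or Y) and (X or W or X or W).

(not not (X or not not W or X or W or X or W) or Y) and (X or W or X or W)
= (not not (X or not not W or X or W) or Y) and (X or W or X or W)   [idempotence]
= (X or not not W or X or W or Y) and (X or W or X or W)   [double negation]
= (X or W or X or W or Y) and (X or W or X or W)   [double negation]
= X or W or X or W   [absorption]
= X or W   [idempotence]

X or W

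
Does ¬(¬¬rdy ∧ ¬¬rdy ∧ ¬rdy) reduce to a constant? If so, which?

yes, True

¬(¬¬rdy ∧ ¬¬rdy ∧ ¬rdy)
= ¬(¬¬rdy ∧ ¬rdy)   [idempotence]
= ¬rdy ∨ rdy   [De Morgan]
= True   [complement]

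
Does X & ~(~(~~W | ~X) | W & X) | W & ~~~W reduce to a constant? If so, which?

yes, False

X & ~(~(~~W | ~X) | W & X) | W & ~~~W
= X & ~(~W & X | W & X) | W & ~~~W
= X & ~(~W & X | W & X) | W & ~W
= X & ~X | W & ~W
= X & ~X
= 0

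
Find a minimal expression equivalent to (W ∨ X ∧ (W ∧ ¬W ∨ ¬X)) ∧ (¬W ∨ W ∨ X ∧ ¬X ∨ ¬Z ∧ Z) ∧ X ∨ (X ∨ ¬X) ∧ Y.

W ∧ X ∨ Y

(W ∨ X ∧ (W ∧ ¬W ∨ ¬X)) ∧ (¬W ∨ W ∨ X ∧ ¬X ∨ ¬Z ∧ Z) ∧ X ∨ (X ∨ ¬X) ∧ Y
= (W ∨ X ∧ ¬X) ∧ (¬W ∨ W ∨ X ∧ ¬X ∨ ¬Z ∧ Z) ∧ X ∨ (X ∨ ¬X) ∧ Y
= (W ∨ X ∧ ¬X) ∧ (¬W ∨ W ∨ X ∧ ¬X) ∧ X ∨ (X ∨ ¬X) ∧ Y
= (W ∨ X ∧ ¬X) ∧ (¬W ∨ W ∨ X ∧ ¬X) ∧ X ∨ Y
= (X ∧ ¬X ∨ W ∧ (¬W ∨ W)) ∧ X ∨ Y
= (X ∧ ¬X ∨ W) ∧ X ∨ Y
= W ∧ X ∨ Y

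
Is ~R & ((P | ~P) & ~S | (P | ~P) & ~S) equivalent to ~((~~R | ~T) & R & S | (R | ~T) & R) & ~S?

E1: ~R & ((P | ~P) & ~S | (P | ~P) & ~S)
    = ~R & (P | ~P) & ~S   (idempotence)
    = ~R & ~S   (complement / identity)
E2: ~((~~R | ~T) & R & S | (R | ~T) & R) & ~S
    = ~((R | ~T) & R & S | (R | ~T) & R) & ~S   (double negation)
    = ~((R | ~T) & R) & ~S   (absorption)
    = ~R & ~S   (absorption)
Both reduce to ~R & ~S, so they are equivalent.

Yes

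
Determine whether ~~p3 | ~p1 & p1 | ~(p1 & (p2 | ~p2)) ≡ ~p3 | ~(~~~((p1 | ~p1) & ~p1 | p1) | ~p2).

No

E1: ~~p3 | ~p1 & p1 | ~(p1 & (p2 | ~p2))
    = ~~p3 | ~(p1 & (p2 | ~p2))   — complement / identity
    = p3 | ~(p1 & (p2 | ~p2))   — double negation
    = p3 | ~p1   — complement / identity
E2: ~p3 | ~(~~~((p1 | ~p1) & ~p1 | p1) | ~p2)
    = ~p3 | ~~((p1 | ~p1) & ~p1 | p1) & p2   — De Morgan
    = ~p3 | ((p1 | ~p1) & ~p1 | p1) & p2   — double negation
    = ~p3 | (~p1 | p1) & p2   — complement / identity
    = ~p3 | p2   — complement / identity
These differ: at p1=0, p2=0, p3=1, E1 = 1 but E2 = 0.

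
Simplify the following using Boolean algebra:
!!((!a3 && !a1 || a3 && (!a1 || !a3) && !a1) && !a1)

!!((!a3 && !a1 || a3 && (!a1 || !a3) && !a1) && !a1)
= !!((!a3 && !a1 || a3 && !a1) && !a1)   (absorption)
= !!(!a1 && !a1)   (distribution)
= !a1 && !a1   (double negation)
= !a1   (idempotence)

!a1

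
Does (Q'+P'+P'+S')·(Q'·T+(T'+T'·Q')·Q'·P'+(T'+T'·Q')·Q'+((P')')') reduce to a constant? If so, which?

(Q'+P'+P'+S')·(Q'·T+(T'+T'·Q')·Q'·P'+(T'+T'·Q')·Q'+((P')')')
= (Q'+P'+S')·(Q'·T+(T'+T'·Q')·Q'·P'+(T'+T'·Q')·Q'+((P')')')
= (Q'+P'+S')·(Q'·T+(T'+T'·Q')·Q'+((P')')')
= (Q'+P'+S')·(Q'·T+(T'+T'·Q')·Q'+P')
= (Q'+P'+S')·(Q'·T+T'·Q'+P')
= (Q'+P'+S')·(Q'+P')
= Q'+P'
This depends on P, Q, so it is not a constant.

no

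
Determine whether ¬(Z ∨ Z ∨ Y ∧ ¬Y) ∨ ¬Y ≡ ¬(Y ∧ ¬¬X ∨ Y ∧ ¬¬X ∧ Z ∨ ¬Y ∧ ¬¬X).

No

E1: ¬(Z ∨ Z ∨ Y ∧ ¬Y) ∨ ¬Y
    = ¬(Z ∨ Z) ∨ ¬Y   [complement / identity]
    = ¬Z ∨ ¬Y   [idempotence]
E2: ¬(Y ∧ ¬¬X ∨ Y ∧ ¬¬X ∧ Z ∨ ¬Y ∧ ¬¬X)
    = ¬(Y ∧ ¬¬X ∨ ¬Y ∧ ¬¬X)   [absorption]
    = ¬¬¬X   [distribution]
    = ¬X   [double negation]
These differ: at X=1, Y=0, Z=1, E1 = 1 but E2 = 0.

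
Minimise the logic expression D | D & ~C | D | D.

D

D | D & ~C | D | D
= D | D & ~C | D
= D | D
= D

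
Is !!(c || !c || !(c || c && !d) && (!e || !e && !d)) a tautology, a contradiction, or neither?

!!(c || !c || !(c || c && !d) && (!e || !e && !d))
= !!(c || !c || !c && (!e || !e && !d))   (absorption)
= !!(c || !c || !c && !e)   (absorption)
= c || !c || !c && !e   (double negation)
= c || !c   (absorption)
= true   (complement)

tautology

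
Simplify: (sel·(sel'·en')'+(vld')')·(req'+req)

(sel·(sel'·en')'+(vld')')·(req'+req)
= (sel·(sel+en)+(vld')')·(req'+req)
= (sel·(sel+en)+vld)·(req'+req)
= sel·(sel+en)+vld
= sel+vld

sel+vld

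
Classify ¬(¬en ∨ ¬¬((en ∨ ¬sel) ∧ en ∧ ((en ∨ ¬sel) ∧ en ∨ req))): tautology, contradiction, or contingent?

¬(¬en ∨ ¬¬((en ∨ ¬sel) ∧ en ∧ ((en ∨ ¬sel) ∧ en ∨ req)))
= ¬(¬en ∨ ¬¬((en ∨ ¬sel) ∧ en))   (absorption)
= en ∧ ¬((en ∨ ¬sel) ∧ en)   (De Morgan)
= en ∧ ¬en   (absorption)
= False   (complement)

contradiction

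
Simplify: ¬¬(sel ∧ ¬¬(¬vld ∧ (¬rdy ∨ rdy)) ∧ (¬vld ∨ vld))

sel ∧ ¬vld

¬¬(sel ∧ ¬¬(¬vld ∧ (¬rdy ∨ rdy)) ∧ (¬vld ∨ vld))
= ¬¬(sel ∧ ¬¬(¬vld ∧ (¬rdy ∨ rdy)))
= ¬¬(sel ∧ ¬¬¬vld)
= ¬¬(sel ∧ ¬vld)
= sel ∧ ¬vld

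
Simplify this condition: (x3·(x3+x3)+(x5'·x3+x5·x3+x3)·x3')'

(x3·(x3+x3)+(x5'·x3+x5·x3+x3)·x3')'
= (x3·(x3+x3)+(x3+x3)·x3')'
= (x3+x3)'
= x3'

x3'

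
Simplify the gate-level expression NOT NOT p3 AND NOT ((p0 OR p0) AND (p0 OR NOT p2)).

NOT NOT p3 AND NOT ((p0 OR p0) AND (p0 OR NOT p2))
= NOT NOT p3 AND NOT (p0 AND NOT p2 OR p0)   [distribution]
= NOT NOT p3 AND NOT p0   [absorption]
= p3 AND NOT p0   [double negation]

p3 AND NOT p0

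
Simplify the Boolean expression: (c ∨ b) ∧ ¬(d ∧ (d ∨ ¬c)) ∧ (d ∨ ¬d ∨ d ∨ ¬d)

(c ∨ b) ∧ ¬(d ∧ (d ∨ ¬c)) ∧ (d ∨ ¬d ∨ d ∨ ¬d)
= (c ∨ b) ∧ ¬d ∧ (d ∨ ¬d ∨ d ∨ ¬d)   [absorption]
= (c ∨ b) ∧ ¬d ∧ (d ∨ ¬d)   [idempotence]
= (c ∨ b) ∧ ¬d   [complement / identity]

(c ∨ b) ∧ ¬d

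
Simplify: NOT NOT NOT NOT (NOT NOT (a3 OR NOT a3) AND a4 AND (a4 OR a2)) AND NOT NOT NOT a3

NOT NOT NOT NOT (NOT NOT (a3 OR NOT a3) AND a4 AND (a4 OR a2)) AND NOT NOT NOT a3
= NOT NOT NOT NOT (NOT NOT (a3 OR NOT a3) AND a4 AND (a4 OR a2)) AND NOT a3   (double negation)
= NOT NOT NOT NOT ((a3 OR NOT a3) AND a4 AND (a4 OR a2)) AND NOT a3   (double negation)
= NOT NOT NOT NOT ((a3 OR NOT a3) AND a4) AND NOT a3   (absorption)
= NOT NOT NOT NOT a4 AND NOT a3   (complement / identity)
= NOT NOT a4 AND NOT a3   (double negation)
= a4 AND NOT a3   (double negation)

a4 AND NOT a3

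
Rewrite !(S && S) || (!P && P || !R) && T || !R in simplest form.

!S || !R

!(S && S) || (!P && P || !R) && T || !R
= !(S && S) || !R && T || !R   (complement / identity)
= !(S && S) || !R   (absorption)
= !S || !R   (idempotence)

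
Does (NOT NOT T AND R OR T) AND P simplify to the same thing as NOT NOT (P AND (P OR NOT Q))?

No

E1: (NOT NOT T AND R OR T) AND P
    = (T AND R OR T) AND P   (double negation)
    = T AND P   (absorption)
E2: NOT NOT (P AND (P OR NOT Q))
    = P AND (P OR NOT Q)   (double negation)
    = P   (absorption)
These differ: at P=1, Q=0, R=0, T=0, E1 = 0 but E2 = 1.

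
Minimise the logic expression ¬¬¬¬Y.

¬¬¬¬Y
= ¬¬Y   [double negation]
= Y   [double negation]

Y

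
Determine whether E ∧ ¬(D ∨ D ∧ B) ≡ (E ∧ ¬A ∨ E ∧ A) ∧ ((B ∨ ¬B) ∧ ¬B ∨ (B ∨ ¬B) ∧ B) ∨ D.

No

E1: E ∧ ¬(D ∨ D ∧ B)
    = E ∧ ¬D   — absorption
E2: (E ∧ ¬A ∨ E ∧ A) ∧ ((B ∨ ¬B) ∧ ¬B ∨ (B ∨ ¬B) ∧ B) ∨ D
    = (E ∧ ¬A ∨ E ∧ A) ∧ (B ∨ ¬B) ∨ D   — distribution
    = E ∧ ¬A ∨ E ∧ A ∨ D   — complement / identity
    = E ∨ D   — distribution
These differ: at A=0, B=0, D=1, E=1, E1 = 0 but E2 = 1.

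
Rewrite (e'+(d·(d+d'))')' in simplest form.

(e'+(d·(d+d'))')'
= (e'+d')'
= e·d

e·d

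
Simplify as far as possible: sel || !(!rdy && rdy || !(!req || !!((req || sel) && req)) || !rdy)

sel || rdy

sel || !(!rdy && rdy || !(!req || !!((req || sel) && req)) || !rdy)
= sel || !(!rdy && rdy || !(!req || !!req) || !rdy)
= sel || !(!(!req || !!req) || !rdy)
= sel || !(!(!req || req) || !rdy)
= sel || (!req || req) && rdy
= sel || rdy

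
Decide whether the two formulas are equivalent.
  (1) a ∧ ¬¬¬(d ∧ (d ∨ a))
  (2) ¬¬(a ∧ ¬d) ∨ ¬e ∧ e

Yes

E1: a ∧ ¬¬¬(d ∧ (d ∨ a))
    = a ∧ ¬¬¬d
    = a ∧ ¬d
E2: ¬¬(a ∧ ¬d) ∨ ¬e ∧ e
    = a ∧ ¬d ∨ ¬e ∧ e
    = a ∧ ¬d
Both reduce to a ∧ ¬d, so they are equivalent.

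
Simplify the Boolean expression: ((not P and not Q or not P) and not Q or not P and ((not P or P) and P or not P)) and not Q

((not P and not Q or not P) and not Q or not P and ((not P or P) and P or not P)) and not Q
= (not P and not Q or not P and ((not P or P) and P or not P)) and not Q   (absorption)
= (not P and not Q or not P and (P or not P)) and not Q   (complement / identity)
= (not P and not Q or not P) and not Q   (complement / identity)
= not P and not Q   (absorption)

not P and not Q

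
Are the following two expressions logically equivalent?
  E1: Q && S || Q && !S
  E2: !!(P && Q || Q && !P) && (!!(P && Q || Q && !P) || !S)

Yes

E1: Q && S || Q && !S
    = Q   (distribution)
E2: !!(P && Q || Q && !P) && (!!(P && Q || Q && !P) || !S)
    = !!(P && Q || Q && !P)   (absorption)
    = !!Q   (distribution)
    = Q   (double negation)
Both reduce to Q, so they are equivalent.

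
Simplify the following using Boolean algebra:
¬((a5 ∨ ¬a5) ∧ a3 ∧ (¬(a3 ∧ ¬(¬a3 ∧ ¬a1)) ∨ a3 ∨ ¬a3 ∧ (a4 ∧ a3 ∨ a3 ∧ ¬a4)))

¬a3

¬((a5 ∨ ¬a5) ∧ a3 ∧ (¬(a3 ∧ ¬(¬a3 ∧ ¬a1)) ∨ a3 ∨ ¬a3 ∧ (a4 ∧ a3 ∨ a3 ∧ ¬a4)))
= ¬((a5 ∨ ¬a5) ∧ a3 ∧ (¬(a3 ∧ ¬(¬a3 ∧ ¬a1)) ∨ a3 ∨ ¬a3 ∧ a3))   [distribution]
= ¬(a3 ∧ (¬(a3 ∧ ¬(¬a3 ∧ ¬a1)) ∨ a3 ∨ ¬a3 ∧ a3))   [complement / identity]
= ¬(a3 ∧ (¬(a3 ∧ (a3 ∨ a1)) ∨ a3 ∨ ¬a3 ∧ a3))   [De Morgan]
= ¬(a3 ∧ (¬(a3 ∧ (a3 ∨ a1)) ∨ a3))   [complement / identity]
= ¬(a3 ∧ (¬a3 ∨ a3))   [absorption]
= ¬a3   [complement / identity]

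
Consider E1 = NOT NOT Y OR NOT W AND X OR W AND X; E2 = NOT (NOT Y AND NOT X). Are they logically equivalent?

E1: NOT NOT Y OR NOT W AND X OR W AND X
    = NOT NOT Y OR X   (distribution)
    = Y OR X   (double negation)
E2: NOT (NOT Y AND NOT X)
    = Y OR X   (De Morgan)
Both reduce to Y OR X, so they are equivalent.

Yes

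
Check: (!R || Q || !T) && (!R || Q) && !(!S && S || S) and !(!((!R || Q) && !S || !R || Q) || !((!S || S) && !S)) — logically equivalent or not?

E1: (!R || Q || !T) && (!R || Q) && !(!S && S || S)
    = (!R || Q) && !(!S && S || S)   — absorption
    = (!R || Q) && !S   — complement / identity
E2: !(!((!R || Q) && !S || !R || Q) || !((!S || S) && !S))
    = !(!((!R || Q) && !S || !R || Q) || !!S)   — complement / identity
    = ((!R || Q) && !S || !R || Q) && !S   — De Morgan
    = (!R || Q) && !S   — absorption
Both reduce to (!R || Q) && !S, so they are equivalent.

Yes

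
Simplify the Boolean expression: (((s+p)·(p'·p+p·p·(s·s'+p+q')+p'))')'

s+p

(((s+p)·(p'·p+p·p·(s·s'+p+q')+p'))')'
= (((s+p)·(p'·p+p·p·(p+q')+p'))')'
= (((s+p)·(p'·p+p·p+p'))')'
= (((s+p)·(p+p'))')'
= (s+p)·(p+p')
= s+p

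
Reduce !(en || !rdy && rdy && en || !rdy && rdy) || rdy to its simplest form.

!(en || !rdy && rdy && en || !rdy && rdy) || rdy
= !(en || !rdy && rdy) || rdy
= !en || rdy

!en || rdy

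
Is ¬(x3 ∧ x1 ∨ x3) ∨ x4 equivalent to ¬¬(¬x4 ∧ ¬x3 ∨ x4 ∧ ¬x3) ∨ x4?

E1: ¬(x3 ∧ x1 ∨ x3) ∨ x4
    = ¬x3 ∨ x4   (absorption)
E2: ¬¬(¬x4 ∧ ¬x3 ∨ x4 ∧ ¬x3) ∨ x4
    = ¬¬¬x3 ∨ x4   (distribution)
    = ¬x3 ∨ x4   (double negation)
Both reduce to ¬x3 ∨ x4, so they are equivalent.

Yes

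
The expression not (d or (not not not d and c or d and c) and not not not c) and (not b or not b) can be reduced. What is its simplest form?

not d and not b

not (d or (not not not d and c or d and c) and not not not c) and (not b or not b)
= not (d or (not d and c or d and c) and not not not c) and (not b or not b)   [double negation]
= not (d or (not d and c or d and c) and not c) and (not b or not b)   [double negation]
= not (d or c and not c) and (not b or not b)   [distribution]
= not (d or c and not c) and not b   [idempotence]
= not d and not b   [complement / identity]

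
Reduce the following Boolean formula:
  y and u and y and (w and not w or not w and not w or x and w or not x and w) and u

y and u and y and (w and not w or not w and not w or x and w or not x and w) and u
= y and u and y and (not w or x and w or not x and w) and u   (distribution)
= y and u and y and (not w or w) and u   (distribution)
= y and u and y and u   (complement / identity)
= y and u   (idempotence)

y and u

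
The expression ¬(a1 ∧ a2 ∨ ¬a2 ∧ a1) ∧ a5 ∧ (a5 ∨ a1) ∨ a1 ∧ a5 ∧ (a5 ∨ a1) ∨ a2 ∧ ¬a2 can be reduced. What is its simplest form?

¬(a1 ∧ a2 ∨ ¬a2 ∧ a1) ∧ a5 ∧ (a5 ∨ a1) ∨ a1 ∧ a5 ∧ (a5 ∨ a1) ∨ a2 ∧ ¬a2
= ¬(a1 ∧ a2 ∨ ¬a2 ∧ a1) ∧ a5 ∧ (a5 ∨ a1) ∨ a1 ∧ a5 ∧ (a5 ∨ a1)   (complement / identity)
= ¬a1 ∧ a5 ∧ (a5 ∨ a1) ∨ a1 ∧ a5 ∧ (a5 ∨ a1)   (distribution)
= a5 ∧ (a5 ∨ a1)   (distribution)
= a5   (absorption)

a5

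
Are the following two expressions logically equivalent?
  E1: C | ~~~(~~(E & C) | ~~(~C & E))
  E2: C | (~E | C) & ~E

Yes

E1: C | ~~~(~~(E & C) | ~~(~C & E))
    = C | ~~(~(E & C) & ~(~C & E))
    = C | ~(E & C | ~C & E)
    = C | ~E
E2: C | (~E | C) & ~E
    = C | ~E
Both reduce to C | ~E, so they are equivalent.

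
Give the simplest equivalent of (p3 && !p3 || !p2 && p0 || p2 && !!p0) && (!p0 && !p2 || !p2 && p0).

p0 && !p2

(p3 && !p3 || !p2 && p0 || p2 && !!p0) && (!p0 && !p2 || !p2 && p0)
= (p3 && !p3 || !p2 && p0 || p2 && !!p0) && !p2   (distribution)
= (p3 && !p3 || !p2 && p0 || p2 && p0) && !p2   (double negation)
= (!p2 && p0 || p2 && p0) && !p2   (complement / identity)
= p0 && !p2   (distribution)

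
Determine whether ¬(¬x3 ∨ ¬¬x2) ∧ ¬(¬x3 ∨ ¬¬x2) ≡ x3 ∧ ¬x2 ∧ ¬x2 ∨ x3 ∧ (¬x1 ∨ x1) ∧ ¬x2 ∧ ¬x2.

Yes

E1: ¬(¬x3 ∨ ¬¬x2) ∧ ¬(¬x3 ∨ ¬¬x2)
    = ¬(¬x3 ∨ ¬¬x2)   [idempotence]
    = x3 ∧ ¬x2   [De Morgan]
E2: x3 ∧ ¬x2 ∧ ¬x2 ∨ x3 ∧ (¬x1 ∨ x1) ∧ ¬x2 ∧ ¬x2
    = x3 ∧ ¬x2 ∧ ¬x2 ∨ x3 ∧ ¬x2 ∧ ¬x2   [complement / identity]
    = x3 ∧ ¬x2 ∧ ¬x2   [idempotence]
    = x3 ∧ ¬x2   [idempotence]
Both reduce to x3 ∧ ¬x2, so they are equivalent.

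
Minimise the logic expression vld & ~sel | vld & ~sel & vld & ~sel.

vld & ~sel

vld & ~sel | vld & ~sel & vld & ~sel
= vld & ~sel | vld & ~sel   — idempotence
= (vld | vld) & ~sel   — distribution
= vld & ~sel   — idempotence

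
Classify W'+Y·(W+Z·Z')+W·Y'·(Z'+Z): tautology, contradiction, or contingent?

W'+Y·(W+Z·Z')+W·Y'·(Z'+Z)
= W'+Y·(W+Z·Z')+W·Y'
= W'+Y·W+W·Y'
= W'+W
= 1

tautology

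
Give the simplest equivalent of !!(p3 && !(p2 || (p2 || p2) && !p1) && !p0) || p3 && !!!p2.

p3 && !p2

!!(p3 && !(p2 || (p2 || p2) && !p1) && !p0) || p3 && !!!p2
= !!(p3 && !(p2 || p2 && !p1) && !p0) || p3 && !!!p2   [idempotence]
= !!(p3 && !p2 && !p0) || p3 && !!!p2   [absorption]
= !!(p3 && !p2 && !p0) || p3 && !p2   [double negation]
= p3 && !p2 && !p0 || p3 && !p2   [double negation]
= p3 && !p2   [absorption]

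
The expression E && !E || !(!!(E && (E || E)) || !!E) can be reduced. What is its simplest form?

!E

E && !E || !(!!(E && (E || E)) || !!E)
= E && !E || !(!!(E && E) || !!E)   — idempotence
= E && !E || !(!!E || !!E)   — idempotence
= E && !E || !E && !E   — De Morgan
= !E   — distribution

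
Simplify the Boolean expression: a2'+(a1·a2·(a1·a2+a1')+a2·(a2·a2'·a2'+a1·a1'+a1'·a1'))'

a2'

a2'+(a1·a2·(a1·a2+a1')+a2·(a2·a2'·a2'+a1·a1'+a1'·a1'))'
= a2'+(a1·a2·(a1·a2+a1')+a2·(a2·a2'·a2'+a1'))'
= a2'+(a1·a2·(a1·a2+a1')+a2·(a2·a2'+a1'))'
= a2'+(a1·a2+a2·(a2·a2'+a1'))'
= a2'+(a1·a2+a2·a1')'
= a2'+a2'
= a2'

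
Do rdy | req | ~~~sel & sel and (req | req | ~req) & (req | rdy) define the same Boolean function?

E1: rdy | req | ~~~sel & sel
    = rdy | req | ~sel & sel   [double negation]
    = rdy | req   [complement / identity]
E2: (req | req | ~req) & (req | rdy)
    = (req | ~req) & rdy | req   [distribution]
    = rdy | req   [complement / identity]
Both reduce to rdy | req, so they are equivalent.

Yes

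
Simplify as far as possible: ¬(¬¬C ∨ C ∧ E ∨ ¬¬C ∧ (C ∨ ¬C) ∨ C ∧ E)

¬(¬¬C ∨ C ∧ E ∨ ¬¬C ∧ (C ∨ ¬C) ∨ C ∧ E)
= ¬(¬¬C ∨ C ∧ E ∨ ¬¬C ∨ C ∧ E)   (complement / identity)
= ¬(¬¬C ∨ C ∧ E)   (idempotence)
= ¬(C ∨ C ∧ E)   (double negation)
= ¬C   (absorption)

¬C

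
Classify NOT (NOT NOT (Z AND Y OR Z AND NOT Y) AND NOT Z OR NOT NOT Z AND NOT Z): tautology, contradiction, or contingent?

NOT (NOT NOT (Z AND Y OR Z AND NOT Y) AND NOT Z OR NOT NOT Z AND NOT Z)
= NOT (NOT NOT Z AND NOT Z OR NOT NOT Z AND NOT Z)   (distribution)
= NOT (NOT NOT Z AND NOT Z)   (idempotence)
= NOT Z OR Z   (De Morgan)
= TRUE   (complement)

tautology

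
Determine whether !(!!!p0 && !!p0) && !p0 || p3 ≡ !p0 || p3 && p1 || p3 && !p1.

Yes

E1: !(!!!p0 && !!p0) && !p0 || p3
    = (!!p0 || !p0) && !p0 || p3
    = (p0 || !p0) && !p0 || p3
    = !p0 || p3
E2: !p0 || p3 && p1 || p3 && !p1
    = !p0 || p3
Both reduce to !p0 || p3, so they are equivalent.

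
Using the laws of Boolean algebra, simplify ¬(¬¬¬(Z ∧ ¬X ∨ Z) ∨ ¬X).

Z ∧ X

¬(¬¬¬(Z ∧ ¬X ∨ Z) ∨ ¬X)
= ¬(¬(Z ∧ ¬X ∨ Z) ∨ ¬X)
= ¬(¬Z ∨ ¬X)
= Z ∧ X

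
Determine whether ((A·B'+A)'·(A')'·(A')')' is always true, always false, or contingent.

((A·B'+A)'·(A')'·(A')')'
= ((A·B'+A)'·(A')')'   (idempotence)
= (A'·(A')')'   (absorption)
= A+A'   (De Morgan)
= 1   (complement)

always true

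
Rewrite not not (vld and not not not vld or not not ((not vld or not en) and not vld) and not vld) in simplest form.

not not (vld and not not not vld or not not ((not vld or not en) and not vld) and not vld)
= not not (vld and not not not vld or not not not vld and not vld)   — absorption
= not not not not not vld   — distribution
= not not not vld   — double negation
= not vld   — double negation

not vld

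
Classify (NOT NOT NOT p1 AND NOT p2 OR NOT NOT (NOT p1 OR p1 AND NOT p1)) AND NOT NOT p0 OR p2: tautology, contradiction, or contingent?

(NOT NOT NOT p1 AND NOT p2 OR NOT NOT (NOT p1 OR p1 AND NOT p1)) AND NOT NOT p0 OR p2
= (NOT NOT NOT p1 AND NOT p2 OR NOT NOT NOT p1) AND NOT NOT p0 OR p2   [complement / identity]
= (NOT NOT NOT p1 AND NOT p2 OR NOT NOT NOT p1) AND p0 OR p2   [double negation]
= NOT NOT NOT p1 AND p0 OR p2   [absorption]
= NOT p1 AND p0 OR p2   [double negation]
This depends on p0, p1, p2, so it is not a constant.

contingent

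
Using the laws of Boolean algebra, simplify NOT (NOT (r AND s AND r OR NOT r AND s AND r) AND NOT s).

s

NOT (NOT (r AND s AND r OR NOT r AND s AND r) AND NOT s)
= r AND s AND r OR NOT r AND s AND r OR s   [De Morgan]
= s AND r OR s   [distribution]
= s   [absorption]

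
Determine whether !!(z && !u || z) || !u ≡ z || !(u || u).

Yes

E1: !!(z && !u || z) || !u
    = !!z || !u   — absorption
    = z || !u   — double negation
E2: z || !(u || u)
    = z || !u   — idempotence
Both reduce to z || !u, so they are equivalent.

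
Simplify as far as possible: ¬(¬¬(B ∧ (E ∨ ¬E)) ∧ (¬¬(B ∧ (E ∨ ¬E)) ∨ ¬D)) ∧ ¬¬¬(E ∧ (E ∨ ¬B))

¬B ∧ ¬E

¬(¬¬(B ∧ (E ∨ ¬E)) ∧ (¬¬(B ∧ (E ∨ ¬E)) ∨ ¬D)) ∧ ¬¬¬(E ∧ (E ∨ ¬B))
= ¬¬¬(B ∧ (E ∨ ¬E)) ∧ ¬¬¬(E ∧ (E ∨ ¬B))   (absorption)
= ¬(B ∧ (E ∨ ¬E)) ∧ ¬¬¬(E ∧ (E ∨ ¬B))   (double negation)
= ¬(B ∧ (E ∨ ¬E)) ∧ ¬¬¬E   (absorption)
= ¬B ∧ ¬¬¬E   (complement / identity)
= ¬B ∧ ¬E   (double negation)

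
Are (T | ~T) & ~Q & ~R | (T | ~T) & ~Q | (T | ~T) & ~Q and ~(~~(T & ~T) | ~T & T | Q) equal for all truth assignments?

E1: (T | ~T) & ~Q & ~R | (T | ~T) & ~Q | (T | ~T) & ~Q
    = (T | ~T) & ~Q | (T | ~T) & ~Q   (absorption)
    = (T | ~T) & ~Q   (idempotence)
    = ~Q   (complement / identity)
E2: ~(~~(T & ~T) | ~T & T | Q)
    = ~(T & ~T | ~T & T | Q)   (double negation)
    = ~(~T & T | Q)   (complement / identity)
    = ~Q   (complement / identity)
Both reduce to ~Q, so they are equivalent.

Yes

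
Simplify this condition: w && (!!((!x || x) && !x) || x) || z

w || z

w && (!!((!x || x) && !x) || x) || z
= w && ((!x || x) && !x || x) || z   — double negation
= w && (!x || x) || z   — complement / identity
= w || z   — complement / identity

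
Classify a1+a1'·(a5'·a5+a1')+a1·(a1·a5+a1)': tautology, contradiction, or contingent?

a1+a1'·(a5'·a5+a1')+a1·(a1·a5+a1)'
= a1+a1'·a1'+a1·(a1·a5+a1)'
= a1+a1'·a1'+a1·a1'
= a1+a1'
= 1

tautology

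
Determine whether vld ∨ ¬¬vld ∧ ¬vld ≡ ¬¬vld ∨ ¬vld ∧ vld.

E1: vld ∨ ¬¬vld ∧ ¬vld
    = vld ∨ vld ∧ ¬vld   — double negation
    = vld   — complement / identity
E2: ¬¬vld ∨ ¬vld ∧ vld
    = ¬¬vld   — complement / identity
    = vld   — double negation
Both reduce to vld, so they are equivalent.

Yes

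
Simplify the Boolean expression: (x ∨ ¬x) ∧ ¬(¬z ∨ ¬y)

z ∧ y

(x ∨ ¬x) ∧ ¬(¬z ∨ ¬y)
= ¬(¬z ∨ ¬y)   — complement / identity
= z ∧ y   — De Morgan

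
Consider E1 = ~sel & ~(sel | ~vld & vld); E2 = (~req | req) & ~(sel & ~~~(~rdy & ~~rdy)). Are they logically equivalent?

Yes

E1: ~sel & ~(sel | ~vld & vld)
    = ~sel & ~sel
    = ~sel
E2: (~req | req) & ~(sel & ~~~(~rdy & ~~rdy))
    = ~(sel & ~~~(~rdy & ~~rdy))
    = ~(sel & ~~(rdy | ~rdy))
    = ~(sel & (rdy | ~rdy))
    = ~sel
Both reduce to ~sel, so they are equivalent.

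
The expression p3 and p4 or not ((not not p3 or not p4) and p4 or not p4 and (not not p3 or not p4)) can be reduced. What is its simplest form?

p4

p3 and p4 or not ((not not p3 or not p4) and p4 or not p4 and (not not p3 or not p4))
= p3 and p4 or not (not not p3 or not p4)   (distribution)
= p3 and p4 or not p3 and p4   (De Morgan)
= p4   (distribution)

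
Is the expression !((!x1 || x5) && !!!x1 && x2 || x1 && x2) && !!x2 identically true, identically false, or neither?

!((!x1 || x5) && !!!x1 && x2 || x1 && x2) && !!x2
= !((!x1 || x5) && !x1 && x2 || x1 && x2) && !!x2   (double negation)
= !((!x1 || x5) && !x1 && x2 || x1 && x2) && x2   (double negation)
= !(!x1 && x2 || x1 && x2) && x2   (absorption)
= !x2 && x2   (distribution)
= false   (complement)

identically false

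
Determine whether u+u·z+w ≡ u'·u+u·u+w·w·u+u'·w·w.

Yes

E1: u+u·z+w
    = u+w   — absorption
E2: u'·u+u·u+w·w·u+u'·w·w
    = u'·u+u·u+w·w   — distribution
    = u'·u+u·u+w   — idempotence
    = u+w   — distribution
Both reduce to u+w, so they are equivalent.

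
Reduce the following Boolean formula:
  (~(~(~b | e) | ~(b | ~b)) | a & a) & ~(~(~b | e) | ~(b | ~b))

(~(~(~b | e) | ~(b | ~b)) | a & a) & ~(~(~b | e) | ~(b | ~b))
= (~(~(~b | e) | ~(b | ~b)) | a) & ~(~(~b | e) | ~(b | ~b))   — idempotence
= ~(~(~b | e) | ~(b | ~b))   — absorption
= (~b | e) & (b | ~b)   — De Morgan
= ~b | e   — complement / identity

~b | e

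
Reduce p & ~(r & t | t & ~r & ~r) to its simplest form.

p & ~(r & t | t & ~r & ~r)
= p & ~(r & t | t & ~r)
= p & ~t

p & ~t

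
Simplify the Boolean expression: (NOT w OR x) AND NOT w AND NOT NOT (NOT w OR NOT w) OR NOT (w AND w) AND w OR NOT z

NOT w OR NOT z

(NOT w OR x) AND NOT w AND NOT NOT (NOT w OR NOT w) OR NOT (w AND w) AND w OR NOT z
= NOT w AND NOT NOT (NOT w OR NOT w) OR NOT (w AND w) AND w OR NOT z   [absorption]
= NOT w AND NOT (w AND w) OR NOT (w AND w) AND w OR NOT z   [De Morgan]
= NOT (w AND w) OR NOT z   [distribution]
= NOT w OR NOT z   [idempotence]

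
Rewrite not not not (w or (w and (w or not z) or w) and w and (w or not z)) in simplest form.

not not not (w or (w and (w or not z) or w) and w and (w or not z))
= not not not (w or w and (w or not z))   — absorption
= not (w or w and (w or not z))   — double negation
= not (w or w)   — absorption
= not w   — idempotence

not w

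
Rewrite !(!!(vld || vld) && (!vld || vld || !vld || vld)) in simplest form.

!vld

!(!!(vld || vld) && (!vld || vld || !vld || vld))
= !(!!(vld || vld) && (!vld || vld))   (idempotence)
= !(!!vld && (!vld || vld))   (idempotence)
= !!!vld   (complement / identity)
= !vld   (double negation)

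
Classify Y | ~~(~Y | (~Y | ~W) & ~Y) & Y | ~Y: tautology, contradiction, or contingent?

tautology

Y | ~~(~Y | (~Y | ~W) & ~Y) & Y | ~Y
= Y | ~~(~Y | ~Y) & Y | ~Y
= Y | ~~~Y & Y | ~Y
= Y | ~Y & Y | ~Y
= Y | ~Y
= 1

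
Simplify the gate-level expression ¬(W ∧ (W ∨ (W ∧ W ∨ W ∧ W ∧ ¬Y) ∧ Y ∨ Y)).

¬W

¬(W ∧ (W ∨ (W ∧ W ∨ W ∧ W ∧ ¬Y) ∧ Y ∨ Y))
= ¬(W ∧ (W ∨ W ∧ W ∧ Y ∨ Y))   (absorption)
= ¬(W ∧ (W ∨ W ∧ Y ∨ Y))   (idempotence)
= ¬(W ∧ (W ∨ Y))   (absorption)
= ¬W   (absorption)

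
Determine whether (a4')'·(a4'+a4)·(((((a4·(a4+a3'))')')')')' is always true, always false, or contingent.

always false

(a4')'·(a4'+a4)·(((((a4·(a4+a3'))')')')')'
= (a4')'·(((((a4·(a4+a3'))')')')')'   (complement / identity)
= a4·(((((a4·(a4+a3'))')')')')'   (double negation)
= a4·((((a4')')')')'   (absorption)
= a4·((a4')')'   (double negation)
= a4·a4'   (double negation)
= 0   (complement)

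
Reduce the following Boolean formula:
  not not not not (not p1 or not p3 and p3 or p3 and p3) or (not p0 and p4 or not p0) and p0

not p1 or p3

not not not not (not p1 or not p3 and p3 or p3 and p3) or (not p0 and p4 or not p0) and p0
= not not not not (not p1 or not p3 and p3 or p3 and p3) or not p0 and p0
= not not (not p1 or not p3 and p3 or p3 and p3) or not p0 and p0
= not not (not p1 or p3) or not p0 and p0
= not not (not p1 or p3)
= not p1 or p3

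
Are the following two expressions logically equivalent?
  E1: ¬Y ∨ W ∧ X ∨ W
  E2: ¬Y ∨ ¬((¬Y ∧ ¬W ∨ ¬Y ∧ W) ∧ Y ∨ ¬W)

Yes

E1: ¬Y ∨ W ∧ X ∨ W
    = ¬Y ∨ W   — absorption
E2: ¬Y ∨ ¬((¬Y ∧ ¬W ∨ ¬Y ∧ W) ∧ Y ∨ ¬W)
    = ¬Y ∨ ¬(¬Y ∧ Y ∨ ¬W)   — distribution
    = ¬Y ∨ ¬¬W   — complement / identity
    = ¬Y ∨ W   — double negation
Both reduce to ¬Y ∨ W, so they are equivalent.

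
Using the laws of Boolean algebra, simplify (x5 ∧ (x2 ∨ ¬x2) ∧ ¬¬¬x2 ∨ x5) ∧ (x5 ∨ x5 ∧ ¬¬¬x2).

(x5 ∧ (x2 ∨ ¬x2) ∧ ¬¬¬x2 ∨ x5) ∧ (x5 ∨ x5 ∧ ¬¬¬x2)
= (x5 ∧ ¬¬¬x2 ∨ x5) ∧ (x5 ∨ x5 ∧ ¬¬¬x2)   — complement / identity
= x5 ∧ x5 ∨ x5 ∧ ¬¬¬x2   — distribution
= x5 ∧ (x5 ∨ ¬¬¬x2)   — distribution
= x5 ∧ (x5 ∨ ¬x2)   — double negation
= x5   — absorption

x5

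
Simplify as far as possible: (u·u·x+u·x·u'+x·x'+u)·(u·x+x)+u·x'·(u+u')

(u·u·x+u·x·u'+x·x'+u)·(u·x+x)+u·x'·(u+u')
= (u·u·x+u·x·u'+x·x'+u)·(u·x+x)+u·x'   — complement / identity
= (u·x+x·x'+u)·(u·x+x)+u·x'   — distribution
= (u·x+u)·(u·x+x)+u·x'   — complement / identity
= u·x+u·x+u·x'   — distribution
= u·x+u·x'   — idempotence
= u   — distribution

u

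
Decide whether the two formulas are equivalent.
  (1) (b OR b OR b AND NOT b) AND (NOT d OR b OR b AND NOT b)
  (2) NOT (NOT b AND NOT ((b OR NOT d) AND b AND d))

Yes

E1: (b OR b OR b AND NOT b) AND (NOT d OR b OR b AND NOT b)
    = b AND NOT d OR b OR b AND NOT b
    = b AND NOT d OR b
    = b
E2: NOT (NOT b AND NOT ((b OR NOT d) AND b AND d))
    = NOT (NOT b AND NOT (b AND d))
    = b OR b AND d
    = b
Both reduce to b, so they are equivalent.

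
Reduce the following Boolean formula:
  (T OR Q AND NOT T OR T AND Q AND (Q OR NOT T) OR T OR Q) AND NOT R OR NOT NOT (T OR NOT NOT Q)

T OR Q

(T OR Q AND NOT T OR T AND Q AND (Q OR NOT T) OR T OR Q) AND NOT R OR NOT NOT (T OR NOT NOT Q)
= (T OR Q AND NOT T OR T AND Q AND (Q OR NOT T) OR T OR Q) AND NOT R OR T OR NOT NOT Q   (double negation)
= (T OR Q AND NOT T OR T AND Q OR T OR Q) AND NOT R OR T OR NOT NOT Q   (absorption)
= (T OR Q OR T OR Q) AND NOT R OR T OR NOT NOT Q   (distribution)
= (T OR Q) AND NOT R OR T OR NOT NOT Q   (idempotence)
= (T OR Q) AND NOT R OR T OR Q   (double negation)
= T OR Q   (absorption)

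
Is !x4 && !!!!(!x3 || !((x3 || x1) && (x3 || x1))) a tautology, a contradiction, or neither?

!x4 && !!!!(!x3 || !((x3 || x1) && (x3 || x1)))
= !x4 && !!(!x3 || !((x3 || x1) && (x3 || x1)))   [double negation]
= !x4 && !!(!x3 || !(x3 || x1))   [idempotence]
= !x4 && !(x3 && (x3 || x1))   [De Morgan]
= !x4 && !x3   [absorption]
This depends on x3, x4, so it is not a constant.

neither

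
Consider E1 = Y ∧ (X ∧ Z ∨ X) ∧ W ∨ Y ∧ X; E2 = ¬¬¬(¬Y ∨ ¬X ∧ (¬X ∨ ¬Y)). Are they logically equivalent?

E1: Y ∧ (X ∧ Z ∨ X) ∧ W ∨ Y ∧ X
    = Y ∧ X ∧ W ∨ Y ∧ X
    = Y ∧ X
E2: ¬¬¬(¬Y ∨ ¬X ∧ (¬X ∨ ¬Y))
    = ¬¬¬(¬Y ∨ ¬X)
    = ¬¬(Y ∧ X)
    = Y ∧ X
Both reduce to Y ∧ X, so they are equivalent.

Yes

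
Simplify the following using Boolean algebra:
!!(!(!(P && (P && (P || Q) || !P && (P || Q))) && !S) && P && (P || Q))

!!(!(!(P && (P && (P || Q) || !P && (P || Q))) && !S) && P && (P || Q))
= !!(!(!(P && (P || Q)) && !S) && P && (P || Q))   [distribution]
= !!((P && (P || Q) || S) && P && (P || Q))   [De Morgan]
= !!(P && (P || Q))   [absorption]
= P && (P || Q)   [double negation]
= P   [absorption]

P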